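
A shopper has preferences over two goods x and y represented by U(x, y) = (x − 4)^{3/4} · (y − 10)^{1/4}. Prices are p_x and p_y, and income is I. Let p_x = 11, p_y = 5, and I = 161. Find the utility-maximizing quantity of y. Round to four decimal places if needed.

MRS = 3·(y−10)/(x−4). Tangency with p_x/p_y gives y−10 = (1/3)·(p_x/p_y)·(x−4).
After buying the subsistence bundle (4, 10), a share 0.75 of the remaining income goes to x: x* = 4 + 0.75·(I − 4p_x − 10p_y)/p_x.
Discretionary income = 161 − 4·11 − 10·5 = 67; y* = 10 + 0.25·67/5 = 13.35.

y* = 13.35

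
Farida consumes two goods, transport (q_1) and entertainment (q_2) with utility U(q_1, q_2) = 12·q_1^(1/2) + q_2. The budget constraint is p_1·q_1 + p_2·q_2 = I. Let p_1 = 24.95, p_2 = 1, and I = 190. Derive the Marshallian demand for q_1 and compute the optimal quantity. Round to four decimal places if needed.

MU_q_1 = 6/√q_1, MU_q_2 = 1. Tangency: 6/√q_1 = p_1/p_2.
Solve: √q_1 = 6·p_2/p_1, so q_1*(p_1,p_2) = (6·p_2/p_1)², and q_2* = (I − p_1·q_1*)/p_2.
Plugging in: q_1* = (6·1/24.95)² = 0.0578.

q_1* = 0.0578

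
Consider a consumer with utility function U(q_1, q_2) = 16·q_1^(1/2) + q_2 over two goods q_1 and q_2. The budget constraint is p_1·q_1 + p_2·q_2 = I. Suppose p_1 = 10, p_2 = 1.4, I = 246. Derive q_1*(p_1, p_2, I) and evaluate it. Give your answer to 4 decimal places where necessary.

Set MRS = p_1/p_2: 8·q_1^(−1/2) = p_1/p_2.
Thus q_1* = (8·p_2/p_1)² — independent of I — with the rest of income spent on q_2.
Plugging in: q_1* = (8·1.4/10)² = 1.2544.

q_1* = 1.2544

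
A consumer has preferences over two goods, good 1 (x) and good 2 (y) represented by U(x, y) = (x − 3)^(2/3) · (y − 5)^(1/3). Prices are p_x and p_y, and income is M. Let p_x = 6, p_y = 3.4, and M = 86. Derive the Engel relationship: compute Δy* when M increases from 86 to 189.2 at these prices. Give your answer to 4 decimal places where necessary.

Δy* = 10.1176

Discretionary income = 86 − 3·6 − 5·3.4 = 51; y* = 5 + 1/3·51/3.4 = 10.
At M' = 189.2: y* = 20.1176. Change: 20.1176 − 10 = 10.1176.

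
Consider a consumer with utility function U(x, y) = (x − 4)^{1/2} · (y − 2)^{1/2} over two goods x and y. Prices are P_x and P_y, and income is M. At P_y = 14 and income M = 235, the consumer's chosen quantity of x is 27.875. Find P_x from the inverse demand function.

Let x' = x−4, y' = y−2. MRS = y'/x' = P_x/P_y.
After buying the subsistence bundle (4, 2), a share 0.5 of the remaining income goes to x: x* = 4 + 0.5·(M − 4P_x − 2P_y)/P_x.
Set x* = 27.875 in the demand function and solve for P_x: P_x = 4.

P_x = 4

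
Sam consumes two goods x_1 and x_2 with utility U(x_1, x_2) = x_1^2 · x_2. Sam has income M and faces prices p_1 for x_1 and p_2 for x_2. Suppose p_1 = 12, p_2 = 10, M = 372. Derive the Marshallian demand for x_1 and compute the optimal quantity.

x_1* = 20.6667

Tangency: MRS = 2·x_2/x_1 = p_1/p_2.
So 2·p_2·x_2 = p_1·x_1; combined with the budget, a share 2/3 of income goes to x_1.
Demand: x_1*(p_1,p_2,M) = 2/3·M/p_1 and x_2* = 1/3·M/p_2.
At p_1=12, p_2=10, M=372: x_1* = 2/3·372/12 = 20.6667.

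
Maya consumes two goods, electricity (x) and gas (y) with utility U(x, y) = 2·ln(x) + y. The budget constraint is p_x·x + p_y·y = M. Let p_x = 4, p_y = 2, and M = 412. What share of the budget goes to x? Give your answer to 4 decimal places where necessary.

share on x = 0.0097

Set MRS = p_x/p_y: (2/x)/1 = p_x/p_y.
So x*(p_x,p_y) = 2·p_y/p_x, independent of income; and y* = (M − 2·p_y)/p_y.
At the given prices: x* = 2·2/4 = 1, and y* = 204.
Expenditure on x: 4·1 = 4; share = 0.0097.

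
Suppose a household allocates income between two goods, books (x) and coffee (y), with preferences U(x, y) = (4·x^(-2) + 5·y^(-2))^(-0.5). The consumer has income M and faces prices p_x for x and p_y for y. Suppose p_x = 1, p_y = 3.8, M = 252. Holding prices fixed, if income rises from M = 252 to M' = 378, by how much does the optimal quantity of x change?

From the CES first-order condition, (4/5)·(y/x)^(3) = p_x/p_y.
Solve for the ratio: y/x = [(5/4)·p_x/p_y]^(1/3).
Substitute y = (y/x)·x into the budget: x* = M/(p_x + p_y·(y/x)).
Numerically y/x = 0.690307, so x* = 252/(1 + 3.8·0.690307) = 69.5524.
At M' = 378: x* = 104.3287. Change: 104.3287 − 69.5524 = 34.7762.

Δx* = 34.7762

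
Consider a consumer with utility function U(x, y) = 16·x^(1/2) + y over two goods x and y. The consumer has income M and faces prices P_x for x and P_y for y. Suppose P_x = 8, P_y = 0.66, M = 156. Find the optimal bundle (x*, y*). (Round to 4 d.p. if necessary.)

x* = 0.4356, y* = 231.0836

MU_x = 8/√x, MU_y = 1. Tangency: 8/√x = P_x/P_y.
Thus x* = (8·P_y/P_x)² — independent of M — with the rest of income spent on y.
Plugging in: x* = (8·0.66/8)² = 0.4356, y* = 231.0836.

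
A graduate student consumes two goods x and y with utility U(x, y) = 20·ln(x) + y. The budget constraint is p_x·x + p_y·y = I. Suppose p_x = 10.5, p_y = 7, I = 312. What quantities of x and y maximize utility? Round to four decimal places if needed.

Set MRS = p_x/p_y: (20/x)/1 = p_x/p_y.
So x*(p_x,p_y) = 20·p_y/p_x, independent of income; and y* = (I − 20·p_y)/p_y.
At the given prices: x* = 20·7/10.5 = 13.3333, and y* = 24.5714.

x* = 13.3333, y* = 24.5714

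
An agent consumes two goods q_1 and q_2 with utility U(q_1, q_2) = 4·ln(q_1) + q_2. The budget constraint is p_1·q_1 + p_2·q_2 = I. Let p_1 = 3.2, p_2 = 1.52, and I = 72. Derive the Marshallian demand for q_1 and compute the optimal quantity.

q_1* = 1.9

Set MRS = p_1/p_2: (4/q_1)/1 = p_1/p_2.
So q_1*(p_1,p_2) = 4·p_2/p_1, independent of income; and q_2* = (I − 4·p_2)/p_2.
At the given prices: q_1* = 4·1.52/3.2 = 1.9.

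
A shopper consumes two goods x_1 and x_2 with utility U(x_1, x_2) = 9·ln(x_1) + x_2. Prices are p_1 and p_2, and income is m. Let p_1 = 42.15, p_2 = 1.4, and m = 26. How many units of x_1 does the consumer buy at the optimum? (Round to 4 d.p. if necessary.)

x_1* = 0.2989

MU_x_1 = 9/x_1, MU_x_2 = 1. Tangency: 9/x_1 = p_1/p_2.
So x_1*(p_1,p_2) = 9·p_2/p_1, independent of income; and x_2* = (m − 9·p_2)/p_2.
At the given prices: x_1* = 9·1.4/42.15 = 0.2989.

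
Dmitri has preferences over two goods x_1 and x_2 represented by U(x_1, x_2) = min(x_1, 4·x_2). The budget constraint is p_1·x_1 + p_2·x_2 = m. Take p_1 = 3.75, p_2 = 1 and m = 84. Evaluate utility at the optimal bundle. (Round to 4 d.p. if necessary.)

Leontief preferences: the optimum is at the kink where x_1/4 = x_2/1, i.e. x_2 = (1/4)·x_1.
Budget: p_1·x_1 + p_2·(1/4)·x_1 = m, so (4·p_1 + p_2)·x_1 = 4·m.
Demand: x_1*(p_1,p_2,m) = 4·m/(4·p_1 + p_2), x_2* = m/(4·p_1 + p_2).
Here 4·3.75 + 1 = 16, giving x_1* = 21 and x_2* = 5.25.
Utility at the optimum: U(21, 5.25) = 21.

V = 21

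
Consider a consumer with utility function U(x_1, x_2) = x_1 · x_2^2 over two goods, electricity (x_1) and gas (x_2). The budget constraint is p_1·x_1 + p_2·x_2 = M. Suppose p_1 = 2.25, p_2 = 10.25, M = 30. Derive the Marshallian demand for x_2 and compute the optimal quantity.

The MRS is (1/2)·x_2/x_1. Set MRS = p_1/p_2.
So p_2·x_2 = 2·p_1·x_1; combined with the budget, a share 1/3 of income goes to x_1.
Demand: x_1*(p_1,p_2,M) = 1/3·M/p_1 and x_2* = 2/3·M/p_2.
At p_1=2.25, p_2=10.25, M=30: x_2* = 2/3·30/10.25 = 1.9512.

x_2* = 1.9512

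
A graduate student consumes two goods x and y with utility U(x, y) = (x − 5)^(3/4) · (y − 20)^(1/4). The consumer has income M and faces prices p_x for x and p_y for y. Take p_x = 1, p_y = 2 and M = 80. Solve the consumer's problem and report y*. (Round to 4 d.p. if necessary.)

Let x' = x−5, y' = y−20. MRS = 3·y'/x' = p_x/p_y.
Substituting into the budget: x* = 5 + 0.75·(M − 5·p_x − 20·p_y)/p_x, and y* = 20 + 0.25·(…)/p_y.
Discretionary income = 80 − 5·1 − 20·2 = 35; y* = 20 + 0.25·35/2 = 24.375.

y* = 24.375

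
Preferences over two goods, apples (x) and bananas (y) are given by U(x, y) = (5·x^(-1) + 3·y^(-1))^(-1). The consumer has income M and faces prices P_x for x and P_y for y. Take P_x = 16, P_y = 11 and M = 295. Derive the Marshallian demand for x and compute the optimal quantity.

MU_x ∝ 5·x^(-2), MU_y ∝ 3·y^(-2), so MRS = (5/3)·(y/x)^(2) = P_x/P_y.
Hence y/x = ((3/5)·P_x/P_y)^(1/(2)), i.e. raised to the 0.5 power.
Substitute y = (y/x)·x into the budget: x* = M/(P_x + P_y·(y/x)).
Numerically y/x = 0.934199, so x* = 295/(16 + 11·0.934199) = 11.2269.

x* = 11.2269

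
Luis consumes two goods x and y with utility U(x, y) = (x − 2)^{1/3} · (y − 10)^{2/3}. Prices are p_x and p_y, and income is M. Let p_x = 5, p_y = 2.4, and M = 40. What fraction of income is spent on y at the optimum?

Discretionary income = 40 − 2·5 − 10·2.4 = 6; x* = 2 + 1/3·6/5 = 2.4; y* = 10 + 2/3·6/2.4 = 11.6667.
Expenditure on y: 2.4·11.6667 = 28; share = 0.7.

share on y = 0.7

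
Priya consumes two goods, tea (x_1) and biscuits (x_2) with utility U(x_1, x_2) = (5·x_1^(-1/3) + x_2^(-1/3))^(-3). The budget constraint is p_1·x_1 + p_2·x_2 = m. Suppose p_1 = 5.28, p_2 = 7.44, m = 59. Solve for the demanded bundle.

x_1* = 8.428, x_2* = 1.9489

MU_x_1 ∝ 5·x_1^(-4/3), MU_x_2 ∝ x_2^(-4/3), so MRS = 5·(x_2/x_1)^(4/3) = p_1/p_2.
Solve for the ratio: x_2/x_1 = [(1/5)·p_1/p_2]^(0.75).
Substitute x_2 = (x_2/x_1)·x_1 into the budget: x_1* = m/(p_1 + p_2·(x_2/x_1)).
Numerically x_2/x_1 = 0.231243, so x_1* = 59/(5.28 + 7.44·0.231243) = 8.428 and x_2* = 0.231243·8.428 = 1.9489.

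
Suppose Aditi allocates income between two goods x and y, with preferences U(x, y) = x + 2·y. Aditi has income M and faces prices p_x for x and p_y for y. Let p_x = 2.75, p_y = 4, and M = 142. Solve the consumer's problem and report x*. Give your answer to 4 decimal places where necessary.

y gives more utility per dollar, so spend all income on y: y* = M/p_y, x* = 0.
Numerically: x* = 0, y* = 35.5.

x* = 0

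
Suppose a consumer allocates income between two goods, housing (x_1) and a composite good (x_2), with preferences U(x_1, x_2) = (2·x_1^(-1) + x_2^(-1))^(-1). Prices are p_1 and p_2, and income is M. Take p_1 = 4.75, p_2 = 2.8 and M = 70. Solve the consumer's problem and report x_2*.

x_2* = 8.7967

MRS = MU_x_1/MU_x_2 = 2·(x_2/x_1)^(2). Set equal to p_1/p_2.
Hence x_2/x_1 = ((1/2)·p_1/p_2)^(1/(2)), i.e. raised to the 0.5 power.
With the ratio pinned down, the budget gives x_1* = M/(p_1 + p_2·(x_2/x_1)) and x_2* = (x_2/x_1)·x_1*.
Numerically x_2/x_1 = 0.920985, so x_1* = 70/(4.75 + 2.8·0.920985) = 9.5514 and x_2* = 0.920985·9.5514 = 8.7967.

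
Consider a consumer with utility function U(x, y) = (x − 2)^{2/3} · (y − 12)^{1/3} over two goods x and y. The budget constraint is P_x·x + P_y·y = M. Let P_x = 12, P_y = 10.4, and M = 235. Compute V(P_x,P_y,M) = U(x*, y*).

V = 3.9866

This is Cobb-Douglas in (x−2, y−12): tangency gives 2/3·P_y·(y−12) = 1/3·P_x·(x−2).
Substituting into the budget: x* = 2 + 2/3·(M − 2·P_x − 12·P_y)/P_x, and y* = 12 + 1/3·(…)/P_y.
Discretionary income = 235 − 2·12 − 12·10.4 = 86.2; x* = 2 + 2/3·86.2/12 = 6.7889; y* = 12 + 1/3·86.2/10.4 = 14.7628.
Utility at the optimum: U(6.7889, 14.7628) = 3.9866.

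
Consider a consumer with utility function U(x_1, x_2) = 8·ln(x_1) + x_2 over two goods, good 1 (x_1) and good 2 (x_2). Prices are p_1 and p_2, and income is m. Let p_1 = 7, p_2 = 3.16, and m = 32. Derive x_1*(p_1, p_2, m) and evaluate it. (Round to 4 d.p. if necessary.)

At the given prices: x_1* = 8·3.16/7 = 3.6114.

x_1* = 3.6114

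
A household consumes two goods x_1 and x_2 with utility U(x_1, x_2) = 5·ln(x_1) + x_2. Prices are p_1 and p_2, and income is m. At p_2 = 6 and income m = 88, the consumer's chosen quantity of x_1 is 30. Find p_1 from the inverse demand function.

Set MRS = p_1/p_2: (5/x_1)/1 = p_1/p_2.
So x_1*(p_1,p_2) = 5·p_2/p_1, independent of income; and x_2* = (m − 5·p_2)/p_2.
Set x_1* = 30 in the demand function and solve for p_1: p_1 = 1.

p_1 = 1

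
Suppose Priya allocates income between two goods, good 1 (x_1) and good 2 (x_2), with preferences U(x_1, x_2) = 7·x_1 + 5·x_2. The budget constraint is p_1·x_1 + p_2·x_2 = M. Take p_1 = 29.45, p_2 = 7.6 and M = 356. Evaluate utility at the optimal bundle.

x_2 gives more utility per dollar, so spend all income on x_2: x_2* = M/p_2, x_1* = 0.
Numerically: x_1* = 0, x_2* = 46.8421.
Utility at the optimum: U(0, 46.8421) = 234.2105.

V = 234.2105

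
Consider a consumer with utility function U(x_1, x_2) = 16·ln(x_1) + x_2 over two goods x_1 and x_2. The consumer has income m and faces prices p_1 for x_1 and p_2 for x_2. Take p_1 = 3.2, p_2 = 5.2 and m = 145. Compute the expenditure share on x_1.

share on x_1 = 0.5738

Set MRS = p_1/p_2: (16/x_1)/1 = p_1/p_2.
So x_1*(p_1,p_2) = 16·p_2/p_1, independent of income; and x_2* = (m − 16·p_2)/p_2.
At the given prices: x_1* = 16·5.2/3.2 = 26, and x_2* = 11.8846.
Expenditure on x_1: 3.2·26 = 83.2; share = 0.5738.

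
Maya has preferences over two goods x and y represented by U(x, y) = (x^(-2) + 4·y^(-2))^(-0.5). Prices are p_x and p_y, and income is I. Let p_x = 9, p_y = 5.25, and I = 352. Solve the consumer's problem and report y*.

MRS = MU_x/MU_y = (1/4)·(y/x)^(3). Set equal to p_x/p_y.
Hence y/x = (4·p_x/p_y)^(1/(3)), i.e. raised to the 1/3 power.
Substitute y = (y/x)·x into the budget: x* = I/(p_x + p_y·(y/x)).
Numerically y/x = 1.899829, so x* = 352/(9 + 5.25·1.899829) = 18.5516 and y* = 1.899829·18.5516 = 35.2449.

y* = 35.2449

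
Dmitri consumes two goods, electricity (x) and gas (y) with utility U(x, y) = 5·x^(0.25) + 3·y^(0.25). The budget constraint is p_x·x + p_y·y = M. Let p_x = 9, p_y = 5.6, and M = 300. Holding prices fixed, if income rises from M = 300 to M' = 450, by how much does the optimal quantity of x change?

MU_x ∝ 5·x^(-0.75), MU_y ∝ 3·y^(-0.75), so MRS = (5/3)·(y/x)^(0.75) = p_x/p_y.
Solve for the ratio: y/x = [(3/5)·p_x/p_y]^(4/3).
Substitute y = (y/x)·x into the budget: x* = M/(p_x + p_y·(y/x)).
Numerically y/x = 0.952667, so x* = 300/(9 + 5.6·0.952667) = 20.9279.
At M' = 450: x* = 31.3918. Change: 31.3918 − 20.9279 = 10.4639.

Δx* = 10.4639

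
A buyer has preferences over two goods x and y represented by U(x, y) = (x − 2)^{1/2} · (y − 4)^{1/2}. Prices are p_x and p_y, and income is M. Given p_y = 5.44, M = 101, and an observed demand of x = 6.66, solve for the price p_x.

p_x = 7

Let x' = x−2, y' = y−4. MRS = y'/x' = p_x/p_y.
After buying the subsistence bundle (2, 4), a share 0.5 of the remaining income goes to x: x* = 2 + 0.5·(M − 2p_x − 4p_y)/p_x.
Set x* = 6.66 in the demand function and solve for p_x: p_x = 7.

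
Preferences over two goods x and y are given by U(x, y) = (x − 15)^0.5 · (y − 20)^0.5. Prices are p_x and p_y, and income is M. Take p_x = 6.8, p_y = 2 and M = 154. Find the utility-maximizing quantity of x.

x* = 15.8824

This is Cobb-Douglas in (x−15, y−20): tangency gives 0.5·p_y·(y−20) = 0.5·p_x·(x−15).
Substituting into the budget: x* = 15 + 0.5·(M − 15·p_x − 20·p_y)/p_x, and y* = 20 + 0.5·(…)/p_y.
Discretionary income = 154 − 15·6.8 − 20·2 = 12; x* = 15 + 0.5·12/6.8 = 15.8824.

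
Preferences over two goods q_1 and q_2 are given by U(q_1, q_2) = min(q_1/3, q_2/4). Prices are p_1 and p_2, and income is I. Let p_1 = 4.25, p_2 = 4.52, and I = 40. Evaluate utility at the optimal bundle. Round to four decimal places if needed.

Leontief preferences: the optimum is at the kink where q_1/3 = q_2/4, i.e. q_2 = (4/3)·q_1.
Budget: p_1·q_1 + p_2·(4/3)·q_1 = I, so (3·p_1 + 4·p_2)·q_1 = 3·I.
Demand: q_1*(p_1,p_2,I) = 3·I/(3·p_1 + 4·p_2), q_2* = 4·I/(3·p_1 + 4·p_2).
Here 3·4.25 + 4·4.52 = 30.83, giving q_1* = 3.8923 and q_2* = 5.1898.
Utility at the optimum: U(3.8923, 5.1898) = 1.2974.

V = 1.2974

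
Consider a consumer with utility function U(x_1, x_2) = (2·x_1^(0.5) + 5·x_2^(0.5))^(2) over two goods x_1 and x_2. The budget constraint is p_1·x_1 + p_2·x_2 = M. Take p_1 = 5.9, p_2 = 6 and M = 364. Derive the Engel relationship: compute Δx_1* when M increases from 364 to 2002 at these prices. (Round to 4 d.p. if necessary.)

Δx_1* = 38.8516

From the CES first-order condition, (2/5)·(x_2/x_1)^(0.5) = p_1/p_2.
Hence x_2/x_1 = ((5/2)·p_1/p_2)^(1/(0.5)), i.e. raised to the 2 power.
With the ratio pinned down, the budget gives x_1* = M/(p_1 + p_2·(x_2/x_1)) and x_2* = (x_2/x_1)·x_1*.
Numerically x_2/x_1 = 6.043403, so x_1* = 364/(5.9 + 6·6.043403) = 8.6337.
At M' = 2002: x_1* = 47.4853. Change: 47.4853 − 8.6337 = 38.8516.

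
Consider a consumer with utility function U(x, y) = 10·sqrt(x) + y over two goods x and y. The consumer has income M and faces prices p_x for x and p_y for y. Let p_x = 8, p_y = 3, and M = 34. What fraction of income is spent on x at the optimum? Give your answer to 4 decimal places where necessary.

MU_x = 5/√x, MU_y = 1. Tangency: 5/√x = p_x/p_y.
Solve: √x = 5·p_y/p_x, so x*(p_x,p_y) = (5·p_y/p_x)², and y* = (M − p_x·x*)/p_y.
Plugging in: x* = (5·3/8)² = 3.5156, y* = 1.9583.
Expenditure on x: 8·3.5156 = 28.125; share = 0.8272.

share on x = 0.8272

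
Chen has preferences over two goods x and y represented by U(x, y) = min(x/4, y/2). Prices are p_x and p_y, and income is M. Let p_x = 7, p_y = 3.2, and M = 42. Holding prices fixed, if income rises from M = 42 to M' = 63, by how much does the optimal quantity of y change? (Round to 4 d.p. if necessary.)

Δy* = 1.2209

Leontief preferences: the optimum is at the kink where x/4 = y/2, i.e. y = (1/2)·x.
Budget: p_x·x + p_y·(1/2)·x = M, so (4·p_x + 2·p_y)·x = 4·M.
Demand: x*(p_x,p_y,M) = 4·M/(4·p_x + 2·p_y), y* = 2·M/(4·p_x + 2·p_y).
Here 4·7 + 2·3.2 = 34.4, giving y* = 2.4419.
At M' = 63: y* = 3.6628. Change: 3.6628 − 2.4419 = 1.2209.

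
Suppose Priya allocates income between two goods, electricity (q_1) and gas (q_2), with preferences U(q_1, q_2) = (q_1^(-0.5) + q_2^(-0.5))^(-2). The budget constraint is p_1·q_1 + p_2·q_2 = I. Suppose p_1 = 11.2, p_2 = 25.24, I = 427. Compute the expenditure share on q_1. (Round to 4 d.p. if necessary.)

MRS = MU_q_1/MU_q_2 = (q_2/q_1)^(1.5). Set equal to p_1/p_2.
Hence q_2/q_1 = (p_1/p_2)^(1/(1.5)), i.e. raised to the 2/3 power.
With the ratio pinned down, the budget gives q_1* = I/(p_1 + p_2·(q_2/q_1)) and q_2* = (q_2/q_1)·q_1*.
Numerically q_2/q_1 = 0.581772, so q_1* = 427/(11.2 + 25.24·0.581772) = 16.4967 and q_2* = 0.581772·16.4967 = 9.5973.
Expenditure on q_1: 11.2·16.4967 = 184.7634; share = 0.4327.

share on q_1 = 0.4327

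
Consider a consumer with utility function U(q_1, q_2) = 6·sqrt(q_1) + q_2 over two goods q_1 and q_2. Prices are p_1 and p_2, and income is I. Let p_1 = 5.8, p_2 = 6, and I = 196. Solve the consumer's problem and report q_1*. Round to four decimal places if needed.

q_1* = 9.6314

Utility is quasi-linear in q_2; the FOC for q_1 is 3/√q_1 = p_1/p_2.
Solve: √q_1 = 3·p_2/p_1, so q_1*(p_1,p_2) = (3·p_2/p_1)², and q_2* = (I − p_1·q_1*)/p_2.
Plugging in: q_1* = (3·6/5.8)² = 9.6314.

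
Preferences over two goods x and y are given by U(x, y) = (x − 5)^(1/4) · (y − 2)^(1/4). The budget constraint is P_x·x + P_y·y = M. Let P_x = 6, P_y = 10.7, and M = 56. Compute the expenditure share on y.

share on y = 0.4232

MRS = (y−2)/(x−5). Tangency with P_x/P_y gives y−2 = (P_x/P_y)·(x−5).
Substituting into the budget: x* = 5 + 0.5·(M − 5·P_x − 2·P_y)/P_x, and y* = 2 + 0.5·(…)/P_y.
Discretionary income = 56 − 5·6 − 2·10.7 = 4.6; x* = 5 + 0.5·4.6/6 = 5.3833; y* = 2 + 0.5·4.6/10.7 = 2.215.
Expenditure on y: 10.7·2.215 = 23.7; share = 0.4232.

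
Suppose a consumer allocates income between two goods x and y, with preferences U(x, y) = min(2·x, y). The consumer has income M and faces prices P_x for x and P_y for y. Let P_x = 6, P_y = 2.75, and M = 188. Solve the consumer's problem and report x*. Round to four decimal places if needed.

Leontief preferences: the optimum is at the kink where x/1 = y/2, i.e. y = 2·x.
Budget: P_x·x + P_y·2·x = M, so (P_x + 2·P_y)·x = M.
Demand: x*(P_x,P_y,M) = M/(P_x + 2·P_y), y* = 2·M/(P_x + 2·P_y).
Here 6 + 2·2.75 = 11.5, giving x* = 16.3478.

x* = 16.3478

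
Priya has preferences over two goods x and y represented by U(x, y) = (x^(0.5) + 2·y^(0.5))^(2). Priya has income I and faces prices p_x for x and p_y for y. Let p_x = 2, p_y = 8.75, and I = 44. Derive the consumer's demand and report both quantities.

x* = 11.4925, y* = 2.4017

From the CES first-order condition, (1/2)·(y/x)^(0.5) = p_x/p_y.
Solve for the ratio: y/x = [2·p_x/p_y]^(2).
Substitute y = (y/x)·x into the budget: x* = I/(p_x + p_y·(y/x)).
Numerically y/x = 0.20898, so x* = 44/(2 + 8.75·0.20898) = 11.4925 and y* = 0.20898·11.4925 = 2.4017.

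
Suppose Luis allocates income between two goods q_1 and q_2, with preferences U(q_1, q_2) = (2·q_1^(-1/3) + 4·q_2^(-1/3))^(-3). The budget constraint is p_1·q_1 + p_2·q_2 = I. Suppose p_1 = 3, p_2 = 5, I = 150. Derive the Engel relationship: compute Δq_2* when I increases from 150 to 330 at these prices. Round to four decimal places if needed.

Δq_2* = 23.6326

MU_q_1 ∝ 2·q_1^(-4/3), MU_q_2 ∝ 4·q_2^(-4/3), so MRS = (1/2)·(q_2/q_1)^(4/3) = p_1/p_2.
Solve for the ratio: q_2/q_1 = [2·p_1/p_2]^(0.75).
With the ratio pinned down, the budget gives q_1* = I/(p_1 + p_2·(q_2/q_1)) and q_2* = (q_2/q_1)·q_1*.
Numerically q_2/q_1 = 1.146531, so q_1* = 150/(3 + 5·1.146531) = 17.1769 and q_2* = 1.146531·17.1769 = 19.6939.
At I' = 330: q_2* = 43.3265. Change: 43.3265 − 19.6939 = 23.6326.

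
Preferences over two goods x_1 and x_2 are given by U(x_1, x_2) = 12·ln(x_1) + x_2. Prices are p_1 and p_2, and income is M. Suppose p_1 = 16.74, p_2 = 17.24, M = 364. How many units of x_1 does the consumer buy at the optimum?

MU_x_1 = 12/x_1, MU_x_2 = 1. Tangency: 12/x_1 = p_1/p_2.
So x_1*(p_1,p_2) = 12·p_2/p_1, independent of income; and x_2* = (M − 12·p_2)/p_2.
At the given prices: x_1* = 12·17.24/16.74 = 12.3584.

x_1* = 12.3584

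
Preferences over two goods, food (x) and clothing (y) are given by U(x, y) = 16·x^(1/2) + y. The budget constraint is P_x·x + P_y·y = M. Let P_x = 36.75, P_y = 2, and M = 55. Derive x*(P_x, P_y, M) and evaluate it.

x* = 0.1896

Solve: √x = 8·P_y/P_x, so x*(P_x,P_y) = (8·P_y/P_x)², and y* = (M − P_x·x*)/P_y.
Plugging in: x* = (8·2/36.75)² = 0.1896.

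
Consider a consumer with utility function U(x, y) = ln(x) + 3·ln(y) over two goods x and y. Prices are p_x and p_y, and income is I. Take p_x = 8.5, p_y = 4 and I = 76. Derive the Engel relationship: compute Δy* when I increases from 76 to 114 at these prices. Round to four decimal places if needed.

Δy* = 7.125

Tangency: MRS = (1/3)·y/x = p_x/p_y.
Rearranging, p_y·y = 3·p_x·x. Substituting into the budget gives p_x·x·(1 + 3) = I.
Demand: x*(p_x,p_y,I) = 0.25·I/p_x and y* = 0.75·I/p_y.
At p_x=8.5, p_y=4, I=76: y* = 0.75·76/4 = 14.25.
At I' = 114: y* = 21.375. Change: 21.375 − 14.25 = 7.125.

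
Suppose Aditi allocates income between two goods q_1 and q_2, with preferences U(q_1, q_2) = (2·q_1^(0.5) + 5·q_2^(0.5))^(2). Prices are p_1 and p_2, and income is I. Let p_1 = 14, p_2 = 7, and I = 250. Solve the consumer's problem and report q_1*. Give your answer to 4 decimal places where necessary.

q_1* = 1.3228

MU_q_1 ∝ 2·q_1^(-0.5), MU_q_2 ∝ 5·q_2^(-0.5), so MRS = (2/5)·(q_2/q_1)^(0.5) = p_1/p_2.
Hence q_2/q_1 = ((5/2)·p_1/p_2)^(1/(0.5)), i.e. raised to the 2 power.
Substitute q_2 = (q_2/q_1)·q_1 into the budget: q_1* = I/(p_1 + p_2·(q_2/q_1)).
Numerically q_2/q_1 = 25, so q_1* = 250/(14 + 7·25) = 1.3228.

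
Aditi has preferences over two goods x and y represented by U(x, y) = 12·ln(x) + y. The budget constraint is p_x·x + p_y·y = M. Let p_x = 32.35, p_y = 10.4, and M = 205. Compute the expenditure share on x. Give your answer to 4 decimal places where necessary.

share on x = 0.6088

MU_x = 12/x, MU_y = 1. Tangency: 12/x = p_x/p_y.
So x*(p_x,p_y) = 12·p_y/p_x, independent of income; and y* = (M − 12·p_y)/p_y.
At the given prices: x* = 12·10.4/32.35 = 3.8578, and y* = 7.7115.
Expenditure on x: 32.35·3.8578 = 124.8; share = 0.6088.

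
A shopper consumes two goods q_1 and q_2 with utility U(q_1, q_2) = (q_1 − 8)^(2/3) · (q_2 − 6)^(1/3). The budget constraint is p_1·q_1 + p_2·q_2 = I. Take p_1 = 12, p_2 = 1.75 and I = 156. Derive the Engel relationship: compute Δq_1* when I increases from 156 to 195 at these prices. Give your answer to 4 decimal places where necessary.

Δq_1* = 2.1667

Let q_1' = q_1−8, q_2' = q_2−6. MRS = 2·q_2'/q_1' = p_1/p_2.
Substituting into the budget: q_1* = 8 + 2/3·(I − 8·p_1 − 6·p_2)/p_1, and q_2* = 6 + 1/3·(…)/p_2.
Discretionary income = 156 − 8·12 − 6·1.75 = 49.5; q_1* = 8 + 2/3·49.5/12 = 10.75.
At I' = 195: q_1* = 12.9167. Change: 12.9167 − 10.75 = 2.1667.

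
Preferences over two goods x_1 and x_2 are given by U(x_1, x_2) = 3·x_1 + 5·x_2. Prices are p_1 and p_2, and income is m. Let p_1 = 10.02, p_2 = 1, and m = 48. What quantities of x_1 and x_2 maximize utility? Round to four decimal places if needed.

x_1* = 0, x_2* = 48

Perfect substitutes: compare marginal utility per dollar. 3/p_1 vs 5/p_2 → 0.2994 vs 5.
x_2 gives more utility per dollar, so spend all income on x_2: x_2* = m/p_2, x_1* = 0.
Numerically: x_1* = 0, x_2* = 48.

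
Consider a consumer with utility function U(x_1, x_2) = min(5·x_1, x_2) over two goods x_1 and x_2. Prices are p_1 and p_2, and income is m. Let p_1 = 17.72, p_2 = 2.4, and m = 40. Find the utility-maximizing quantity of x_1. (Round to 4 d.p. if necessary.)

x_1* = 1.3459

Leontief preferences: the optimum is at the kink where x_1/1 = x_2/5, i.e. x_2 = 5·x_1.
Budget: p_1·x_1 + p_2·5·x_1 = m, so (p_1 + 5·p_2)·x_1 = m.
Demand: x_1*(p_1,p_2,m) = m/(p_1 + 5·p_2), x_2* = 5·m/(p_1 + 5·p_2).
Here 17.72 + 5·2.4 = 29.72, giving x_1* = 1.3459.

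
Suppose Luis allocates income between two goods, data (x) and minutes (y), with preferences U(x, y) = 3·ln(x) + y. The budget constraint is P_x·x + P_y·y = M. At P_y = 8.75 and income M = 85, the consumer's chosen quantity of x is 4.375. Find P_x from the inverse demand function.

P_x = 6

MU_x = 3/x, MU_y = 1. Tangency: 3/x = P_x/P_y.
So x*(P_x,P_y) = 3·P_y/P_x, independent of income; and y* = (M − 3·P_y)/P_y.
Set x* = 4.375 in the demand function and solve for P_x: P_x = 6.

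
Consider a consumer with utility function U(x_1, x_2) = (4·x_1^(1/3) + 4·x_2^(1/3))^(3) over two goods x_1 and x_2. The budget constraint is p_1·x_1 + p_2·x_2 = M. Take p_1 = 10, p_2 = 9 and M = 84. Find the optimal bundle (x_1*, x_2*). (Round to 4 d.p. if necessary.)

MRS = MU_x_1/MU_x_2 = (x_2/x_1)^(2/3). Set equal to p_1/p_2.
Solve for the ratio: x_2/x_1 = [p_1/p_2]^(1.5).
Substitute x_2 = (x_2/x_1)·x_1 into the budget: x_1* = M/(p_1 + p_2·(x_2/x_1)).
Numerically x_2/x_1 = 1.171214, so x_1* = 84/(10 + 9·1.171214) = 4.0894 and x_2* = 1.171214·4.0894 = 4.7896.

x_1* = 4.0894, x_2* = 4.7896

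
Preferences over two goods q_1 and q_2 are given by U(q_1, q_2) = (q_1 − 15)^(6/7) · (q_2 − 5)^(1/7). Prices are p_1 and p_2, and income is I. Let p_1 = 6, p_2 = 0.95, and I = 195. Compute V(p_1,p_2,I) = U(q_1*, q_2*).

V = 14.4268

Let q_1' = q_1−15, q_2' = q_2−5. MRS = 6·q_2'/q_1' = p_1/p_2.
Substituting into the budget: q_1* = 15 + 6/7·(I − 15·p_1 − 5·p_2)/p_1, and q_2* = 5 + 1/7·(…)/p_2.
Discretionary income = 195 − 15·6 − 5·0.95 = 100.25; q_1* = 15 + 6/7·100.25/6 = 29.3214; q_2* = 5 + 1/7·100.25/0.95 = 20.0752.
Utility at the optimum: U(29.3214, 20.0752) = 14.4268.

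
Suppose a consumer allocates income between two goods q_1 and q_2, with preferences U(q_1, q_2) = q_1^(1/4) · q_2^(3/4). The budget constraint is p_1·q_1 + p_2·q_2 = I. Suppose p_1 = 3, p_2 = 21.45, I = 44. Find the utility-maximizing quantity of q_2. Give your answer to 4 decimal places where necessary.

MU_q_1/MU_q_2 = (0.25·q_2)/(0.75·q_1); tangency sets this equal to p_1/p_2.
So 0.25·p_2·q_2 = 0.75·p_1·q_1; combined with the budget, a share 0.25 of income goes to q_1.
Demand: q_1*(p_1,p_2,I) = 0.25·I/p_1 and q_2* = 0.75·I/p_2.
At p_1=3, p_2=21.45, I=44: q_2* = 0.75·44/21.45 = 1.5385.

q_2* = 1.5385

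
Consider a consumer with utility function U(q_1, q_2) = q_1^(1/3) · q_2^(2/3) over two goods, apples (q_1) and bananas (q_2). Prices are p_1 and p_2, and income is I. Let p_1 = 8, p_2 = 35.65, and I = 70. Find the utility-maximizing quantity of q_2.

The MRS is (1/2)·q_2/q_1. Set MRS = p_1/p_2.
Rearranging, p_2·q_2 = 2·p_1·q_1. Substituting into the budget gives p_1·q_1·(1 + 2) = I.
Demand: q_1*(p_1,p_2,I) = 1/3·I/p_1 and q_2* = 2/3·I/p_2.
At p_1=8, p_2=35.65, I=70: q_2* = 2/3·70/35.65 = 1.309.

q_2* = 1.309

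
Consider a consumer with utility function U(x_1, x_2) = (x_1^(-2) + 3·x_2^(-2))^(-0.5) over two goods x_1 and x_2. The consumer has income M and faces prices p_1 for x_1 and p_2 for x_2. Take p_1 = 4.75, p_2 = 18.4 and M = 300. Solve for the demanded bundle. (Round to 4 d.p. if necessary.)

MU_x_1 ∝ x_1^(-3), MU_x_2 ∝ 3·x_2^(-3), so MRS = (1/3)·(x_2/x_1)^(3) = p_1/p_2.
Hence x_2/x_1 = (3·p_1/p_2)^(1/(3)), i.e. raised to the 1/3 power.
With the ratio pinned down, the budget gives x_1* = M/(p_1 + p_2·(x_2/x_1)) and x_2* = (x_2/x_1)·x_1*.
Numerically x_2/x_1 = 0.918331, so x_1* = 300/(4.75 + 18.4·0.918331) = 13.8586 and x_2* = 0.918331·13.8586 = 12.7267.

x_1* = 13.8586, x_2* = 12.7267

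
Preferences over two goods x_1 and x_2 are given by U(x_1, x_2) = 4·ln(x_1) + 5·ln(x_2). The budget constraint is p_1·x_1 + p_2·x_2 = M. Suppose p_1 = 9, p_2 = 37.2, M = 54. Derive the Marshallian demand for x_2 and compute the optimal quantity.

The MRS is (4/5)·x_2/x_1. Set MRS = p_1/p_2.
Rearranging, p_2·x_2 = (5/4)·p_1·x_1. Substituting into the budget gives p_1·x_1·(1 + (5/4)) = M.
Demand: x_1*(p_1,p_2,M) = 4/9·M/p_1 and x_2* = 5/9·M/p_2.
At p_1=9, p_2=37.2, M=54: x_2* = 5/9·54/37.2 = 0.8065.

x_2* = 0.8065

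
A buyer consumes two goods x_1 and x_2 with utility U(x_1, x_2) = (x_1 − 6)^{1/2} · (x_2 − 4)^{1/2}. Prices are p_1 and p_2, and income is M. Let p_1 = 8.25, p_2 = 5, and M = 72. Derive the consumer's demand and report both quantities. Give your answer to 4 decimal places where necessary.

x_1* = 6.1515, x_2* = 4.25

Let x_1' = x_1−6, x_2' = x_2−4. MRS = x_2'/x_1' = p_1/p_2.
After buying the subsistence bundle (6, 4), a share 0.5 of the remaining income goes to x_1: x_1* = 6 + 0.5·(M − 6p_1 − 4p_2)/p_1.
Discretionary income = 72 − 6·8.25 − 4·5 = 2.5; x_1* = 6 + 0.5·2.5/8.25 = 6.1515; x_2* = 4 + 0.5·2.5/5 = 4.25.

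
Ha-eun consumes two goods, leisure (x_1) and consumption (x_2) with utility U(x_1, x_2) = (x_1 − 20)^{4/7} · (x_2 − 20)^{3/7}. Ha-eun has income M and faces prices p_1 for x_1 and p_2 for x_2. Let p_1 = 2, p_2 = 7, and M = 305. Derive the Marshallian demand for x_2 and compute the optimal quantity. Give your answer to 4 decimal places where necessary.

x_2* = 27.6531

This is Cobb-Douglas in (x_1−20, x_2−20): tangency gives 4/7·p_2·(x_2−20) = 3/7·p_1·(x_1−20).
Substituting into the budget: x_1* = 20 + 4/7·(M − 20·p_1 − 20·p_2)/p_1, and x_2* = 20 + 3/7·(…)/p_2.
Discretionary income = 305 − 20·2 − 20·7 = 125; x_2* = 20 + 3/7·125/7 = 27.6531.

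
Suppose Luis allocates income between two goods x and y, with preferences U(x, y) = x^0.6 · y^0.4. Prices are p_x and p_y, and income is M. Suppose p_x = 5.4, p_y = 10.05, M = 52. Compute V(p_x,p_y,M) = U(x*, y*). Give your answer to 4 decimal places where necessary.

V = 3.8319

Tangency: MRS = (3/2)·y/x = p_x/p_y.
Rearranging, p_y·y = (2/3)·p_x·x. Substituting into the budget gives p_x·x·(1 + (2/3)) = M.
Demand: x*(p_x,p_y,M) = 0.6·M/p_x and y* = 0.4·M/p_y.
At p_x=5.4, p_y=10.05, M=52: x* = 0.6·52/5.4 = 5.7778, y* = 2.0697.
Utility at the optimum: U(5.7778, 2.0697) = 3.8319.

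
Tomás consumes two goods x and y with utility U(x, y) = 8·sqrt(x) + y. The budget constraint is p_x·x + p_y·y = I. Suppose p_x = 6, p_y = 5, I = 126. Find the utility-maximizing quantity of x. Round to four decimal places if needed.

x* = 11.1111

Set MRS = p_x/p_y: 4·x^(−1/2) = p_x/p_y.
Solve: √x = 4·p_y/p_x, so x*(p_x,p_y) = (4·p_y/p_x)², and y* = (I − p_x·x*)/p_y.
Plugging in: x* = (4·5/6)² = 11.1111.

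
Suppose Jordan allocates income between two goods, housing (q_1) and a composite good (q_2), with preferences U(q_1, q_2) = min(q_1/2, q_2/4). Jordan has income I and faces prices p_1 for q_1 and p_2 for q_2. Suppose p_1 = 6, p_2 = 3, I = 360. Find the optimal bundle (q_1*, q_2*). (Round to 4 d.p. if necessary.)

q_1* = 30, q_2* = 60

Leontief preferences: the optimum is at the kink where q_1/2 = q_2/4, i.e. q_2 = 2·q_1.
Budget: p_1·q_1 + p_2·2·q_1 = I, so (2·p_1 + 4·p_2)·q_1 = 2·I.
Demand: q_1*(p_1,p_2,I) = 2·I/(2·p_1 + 4·p_2), q_2* = 4·I/(2·p_1 + 4·p_2).
Here 2·6 + 4·3 = 24, giving q_1* = 30 and q_2* = 60.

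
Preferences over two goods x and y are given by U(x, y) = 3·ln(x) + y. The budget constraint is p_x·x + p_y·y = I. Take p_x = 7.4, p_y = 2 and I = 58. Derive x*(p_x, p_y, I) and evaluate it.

x* = 0.8108

MU_x = 3/x, MU_y = 1. Tangency: 3/x = p_x/p_y.
So x*(p_x,p_y) = 3·p_y/p_x, independent of income; and y* = (I − 3·p_y)/p_y.
At the given prices: x* = 3·2/7.4 = 0.8108.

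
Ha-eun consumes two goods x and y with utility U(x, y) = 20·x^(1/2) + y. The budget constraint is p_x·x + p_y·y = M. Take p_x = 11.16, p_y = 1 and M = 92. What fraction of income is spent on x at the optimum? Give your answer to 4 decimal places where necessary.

Set MRS = p_x/p_y: 10·x^(−1/2) = p_x/p_y.
Thus x* = (10·p_y/p_x)² — independent of M — with the rest of income spent on y.
Plugging in: x* = (10·1/11.16)² = 0.8029, y* = 83.0394.
Expenditure on x: 11.16·0.8029 = 8.9606; share = 0.0974.

share on x = 0.0974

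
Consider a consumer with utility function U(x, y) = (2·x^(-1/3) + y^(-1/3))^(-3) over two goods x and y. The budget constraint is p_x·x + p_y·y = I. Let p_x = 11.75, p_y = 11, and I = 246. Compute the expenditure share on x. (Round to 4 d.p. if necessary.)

share on x = 0.631

MU_x ∝ 2·x^(-4/3), MU_y ∝ y^(-4/3), so MRS = 2·(y/x)^(4/3) = p_x/p_y.
Solve for the ratio: y/x = [(1/2)·p_x/p_y]^(0.75).
With the ratio pinned down, the budget gives x* = I/(p_x + p_y·(y/x)) and y* = (y/x)·x*.
Numerically y/x = 0.624757, so x* = 246/(11.75 + 11·0.624757) = 13.2099 and y* = 0.624757·13.2099 = 8.253.
Expenditure on x: 11.75·13.2099 = 155.2169; share = 0.631.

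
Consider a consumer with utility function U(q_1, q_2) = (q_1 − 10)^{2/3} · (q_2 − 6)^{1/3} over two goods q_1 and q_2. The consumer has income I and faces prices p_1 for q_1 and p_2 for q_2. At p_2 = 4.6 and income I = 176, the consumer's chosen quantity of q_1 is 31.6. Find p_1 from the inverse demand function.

p_1 = 3.5

Let q_1' = q_1−10, q_2' = q_2−6. MRS = 2·q_2'/q_1' = p_1/p_2.
After buying the subsistence bundle (10, 6), a share 2/3 of the remaining income goes to q_1: q_1* = 10 + 2/3·(I − 10p_1 − 6p_2)/p_1.
Set q_1* = 31.6 in the demand function and solve for p_1: p_1 = 3.5.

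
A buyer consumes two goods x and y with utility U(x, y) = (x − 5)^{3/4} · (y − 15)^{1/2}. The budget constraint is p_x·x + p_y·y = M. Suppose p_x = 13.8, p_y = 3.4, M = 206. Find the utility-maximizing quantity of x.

MRS = (3/2)·(y−15)/(x−5). Tangency with p_x/p_y gives y−15 = (2/3)·(p_x/p_y)·(x−5).
After buying the subsistence bundle (5, 15), a share 0.6 of the remaining income goes to x: x* = 5 + 0.6·(M − 5p_x − 15p_y)/p_x.
Discretionary income = 206 − 5·13.8 − 15·3.4 = 86; x* = 5 + 0.6·86/13.8 = 8.7391.

x* = 8.7391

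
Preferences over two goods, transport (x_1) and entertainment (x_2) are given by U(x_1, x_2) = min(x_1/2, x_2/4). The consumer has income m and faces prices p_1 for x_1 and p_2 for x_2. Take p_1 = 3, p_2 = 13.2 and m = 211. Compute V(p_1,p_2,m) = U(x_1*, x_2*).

Leontief preferences: the optimum is at the kink where x_1/2 = x_2/4, i.e. x_2 = 2·x_1.
Budget: p_1·x_1 + p_2·2·x_1 = m, so (2·p_1 + 4·p_2)·x_1 = 2·m.
Demand: x_1*(p_1,p_2,m) = 2·m/(2·p_1 + 4·p_2), x_2* = 4·m/(2·p_1 + 4·p_2).
Here 2·3 + 4·13.2 = 58.8, giving x_1* = 7.1769 and x_2* = 14.3537.
Utility at the optimum: U(7.1769, 14.3537) = 3.5884.

V = 3.5884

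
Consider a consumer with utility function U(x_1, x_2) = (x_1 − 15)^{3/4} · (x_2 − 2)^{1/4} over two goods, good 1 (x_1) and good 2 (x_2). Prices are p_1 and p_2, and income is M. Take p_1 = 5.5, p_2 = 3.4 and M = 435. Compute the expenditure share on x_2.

Let x_1' = x_1−15, x_2' = x_2−2. MRS = 3·x_2'/x_1' = p_1/p_2.
After buying the subsistence bundle (15, 2), a share 0.75 of the remaining income goes to x_1: x_1* = 15 + 0.75·(M − 15p_1 − 2p_2)/p_1.
Discretionary income = 435 − 15·5.5 − 2·3.4 = 345.7; x_1* = 15 + 0.75·345.7/5.5 = 62.1409; x_2* = 2 + 0.25·345.7/3.4 = 27.4191.
Expenditure on x_2: 3.4·27.4191 = 93.225; share = 0.2143.

share on x_2 = 0.2143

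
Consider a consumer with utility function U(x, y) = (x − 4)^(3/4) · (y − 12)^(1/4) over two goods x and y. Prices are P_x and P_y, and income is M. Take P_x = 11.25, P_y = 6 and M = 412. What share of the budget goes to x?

share on x = 0.6462

Let x' = x−4, y' = y−12. MRS = 3·y'/x' = P_x/P_y.
Substituting into the budget: x* = 4 + 0.75·(M − 4·P_x − 12·P_y)/P_x, and y* = 12 + 0.25·(…)/P_y.
Discretionary income = 412 − 4·11.25 − 12·6 = 295; x* = 4 + 0.75·295/11.25 = 23.6667; y* = 12 + 0.25·295/6 = 24.2917.
Expenditure on x: 11.25·23.6667 = 266.25; share = 0.6462.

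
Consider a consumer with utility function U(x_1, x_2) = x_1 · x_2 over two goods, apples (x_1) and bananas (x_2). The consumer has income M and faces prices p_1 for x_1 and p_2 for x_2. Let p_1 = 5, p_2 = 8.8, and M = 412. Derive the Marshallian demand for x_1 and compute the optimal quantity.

The MRS is x_2/x_1. Set MRS = p_1/p_2.
So p_2·x_2 = p_1·x_1; combined with the budget, a share 0.5 of income goes to x_1.
Demand: x_1*(p_1,p_2,M) = 0.5·M/p_1 and x_2* = 0.5·M/p_2.
At p_1=5, p_2=8.8, M=412: x_1* = 0.5·412/5 = 41.2.

x_1* = 41.2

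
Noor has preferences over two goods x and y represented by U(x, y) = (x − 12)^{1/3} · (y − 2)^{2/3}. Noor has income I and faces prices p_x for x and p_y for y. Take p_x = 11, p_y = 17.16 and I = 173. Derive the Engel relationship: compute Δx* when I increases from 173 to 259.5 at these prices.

Substituting into the budget: x* = 12 + 1/3·(I − 12·p_x − 2·p_y)/p_x, and y* = 2 + 2/3·(…)/p_y.
Discretionary income = 173 − 12·11 − 2·17.16 = 6.68; x* = 12 + 1/3·6.68/11 = 12.2024.
At I' = 259.5: x* = 14.8236. Change: 14.8236 − 12.2024 = 2.6212.

Δx* = 2.6212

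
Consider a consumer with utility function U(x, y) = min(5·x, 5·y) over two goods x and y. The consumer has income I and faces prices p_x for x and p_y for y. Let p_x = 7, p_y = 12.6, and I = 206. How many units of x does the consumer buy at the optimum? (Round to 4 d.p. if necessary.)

Leontief preferences: the optimum is at the kink where x/5 = y/5, i.e. y = x.
Budget: p_x·x + p_y·x = I, so (5·p_x + 5·p_y)·x = 5·I.
Demand: x*(p_x,p_y,I) = 5·I/(5·p_x + 5·p_y), y* = 5·I/(5·p_x + 5·p_y).
Here 5·7 + 5·12.6 = 98, giving x* = 10.5102.

x* = 10.5102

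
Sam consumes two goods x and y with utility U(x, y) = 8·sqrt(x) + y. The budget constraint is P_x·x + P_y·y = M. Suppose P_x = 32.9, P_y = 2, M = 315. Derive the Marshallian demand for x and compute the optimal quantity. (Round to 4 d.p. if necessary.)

Set MRS = P_x/P_y: 4·x^(−1/2) = P_x/P_y.
Solve: √x = 4·P_y/P_x, so x*(P_x,P_y) = (4·P_y/P_x)², and y* = (M − P_x·x*)/P_y.
Plugging in: x* = (4·2/32.9)² = 0.0591.

x* = 0.0591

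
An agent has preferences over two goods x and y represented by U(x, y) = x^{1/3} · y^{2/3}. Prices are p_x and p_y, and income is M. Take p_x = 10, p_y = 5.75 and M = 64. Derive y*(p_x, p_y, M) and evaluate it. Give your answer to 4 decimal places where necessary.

y* = 7.4203

MU_x/MU_y = (1/3·y)/(2/3·x); tangency sets this equal to p_x/p_y.
So 1/3·p_y·y = 2/3·p_x·x; combined with the budget, a share 1/3 of income goes to x.
Demand: x*(p_x,p_y,M) = 1/3·M/p_x and y* = 2/3·M/p_y.
At p_x=10, p_y=5.75, M=64: y* = 2/3·64/5.75 = 7.4203.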